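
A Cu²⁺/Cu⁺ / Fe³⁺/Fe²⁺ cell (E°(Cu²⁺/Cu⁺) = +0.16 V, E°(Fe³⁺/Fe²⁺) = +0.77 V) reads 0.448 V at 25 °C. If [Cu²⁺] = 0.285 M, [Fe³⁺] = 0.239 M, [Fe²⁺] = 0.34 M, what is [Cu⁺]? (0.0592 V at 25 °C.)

From the Nernst equation, log Q = n(E° − E)/0.0592 = 1(0.61 − 0.448)/0.0592 = 2.736, so Q = 545.
With Q = [Cu²⁺]·[Fe²⁺]/([Cu⁺]·[Fe³⁺]) and the known concentrations, [Cu⁺] in the denominator gives [Cu⁺] = 7.4 × 10^-4 M.

7.4 × 10^-4 M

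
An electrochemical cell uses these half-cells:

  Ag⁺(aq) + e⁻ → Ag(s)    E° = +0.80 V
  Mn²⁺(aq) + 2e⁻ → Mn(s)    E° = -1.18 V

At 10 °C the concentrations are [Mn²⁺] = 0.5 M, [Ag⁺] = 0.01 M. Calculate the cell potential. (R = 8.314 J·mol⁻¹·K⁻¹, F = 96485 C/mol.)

The Ag⁺/Ag couple has the higher reduction potential and acts as the cathode, so E°_cell = +0.80 − (-1.18) = 1.98 V.
Balancing electrons gives n = 2; the reaction quotient is Q = [Mn²⁺]/[Ag⁺]^2 = 5000.
E = E° − (RT/nF) ln Q = 1.98 − (8.314×283)/(2×96485) × (8.517) = 1.980 − 0.104 = 1.876 V.

1.88 V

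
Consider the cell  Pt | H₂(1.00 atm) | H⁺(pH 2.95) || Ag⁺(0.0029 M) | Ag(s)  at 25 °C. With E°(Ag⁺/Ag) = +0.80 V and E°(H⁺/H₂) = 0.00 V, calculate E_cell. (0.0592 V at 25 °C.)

0.82 V

The Ag⁺/Ag couple is the cathode, so E°_cell = 0.80 V; n = 2.
[H⁺] = 10^(−2.95) = 0.0011 M, and Q = [H⁺]^2 / ([Ag⁺]^2·P(H₂)) = 0.150.
E = E° − (0.0592/2) log Q = 0.80 − (0.0592/2)(-0.825) = 0.824 V.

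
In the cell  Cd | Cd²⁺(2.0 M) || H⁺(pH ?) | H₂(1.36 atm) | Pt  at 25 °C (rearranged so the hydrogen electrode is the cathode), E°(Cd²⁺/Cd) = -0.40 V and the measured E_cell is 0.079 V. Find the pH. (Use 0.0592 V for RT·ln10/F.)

E°_cell = 0.40 V and n = 2.
log Q = n(E° − E)/0.0592 = 2×(0.40 − 0.079)/0.0592 = 10.845.
With Q = [Cd²⁺]·P(H₂) / [H⁺]^2, solving for [H⁺] gives log[H⁺] = -5.205, so pH = 5.21.

pH = 5.21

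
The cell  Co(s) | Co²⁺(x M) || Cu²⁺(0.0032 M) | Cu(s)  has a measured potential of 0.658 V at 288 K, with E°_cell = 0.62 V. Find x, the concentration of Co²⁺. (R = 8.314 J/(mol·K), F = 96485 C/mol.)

1.5 × 10^-4 M

From the Nernst equation, ln Q = nF(E° − E)/RT = 2×96485×(0.62 − 0.658)/(8.314×288) = -3.062, so Q = 0.0468.
With Q = [Co²⁺]/[Cu²⁺] and the known concentrations, [Co²⁺] in the numerator gives [Co²⁺] = 1.5 × 10^-4 M.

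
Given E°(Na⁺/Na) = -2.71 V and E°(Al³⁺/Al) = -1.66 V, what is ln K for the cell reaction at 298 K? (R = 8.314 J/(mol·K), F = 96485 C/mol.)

E°_cell = -1.66 − (-2.71) = 1.05 V, with n = 3 electrons transferred.
At equilibrium E = 0, so the Nernst equation gives ln K = nFE°/RT = (3)(96485)(1.05)/((8.314)(298)) = 122.67.

ln K = 122.7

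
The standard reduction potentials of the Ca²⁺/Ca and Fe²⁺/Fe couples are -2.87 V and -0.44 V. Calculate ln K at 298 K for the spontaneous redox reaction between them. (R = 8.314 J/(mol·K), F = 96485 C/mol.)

ln K = 189.3

E°_cell = -0.44 − (-2.87) = 2.43 V, with n = 2 electrons transferred.
At equilibrium E = 0, so the Nernst equation gives ln K = nFE°/RT = (2)(96485)(2.43)/((8.314)(298)) = 189.26.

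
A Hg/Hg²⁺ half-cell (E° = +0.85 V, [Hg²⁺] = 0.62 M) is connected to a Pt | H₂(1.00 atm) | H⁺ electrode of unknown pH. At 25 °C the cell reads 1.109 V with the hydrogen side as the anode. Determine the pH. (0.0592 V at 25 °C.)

pH = 4.48

E°_cell = 0.85 V and n = 2.
log Q = n(E° − E)/0.0592 = 2×(0.85 − 1.109)/0.0592 = -8.750.
With Q = [H⁺]^2 / ([Hg²⁺]·P(H₂)), solving for [H⁺] gives log[H⁺] = -4.479, so pH = 4.48.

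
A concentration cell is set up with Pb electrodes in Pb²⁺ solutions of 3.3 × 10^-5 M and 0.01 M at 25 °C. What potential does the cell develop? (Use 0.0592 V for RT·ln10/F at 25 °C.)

0.073 V

Both half-cells are Pb²⁺/Pb, so E°_cell = 0. The concentrated side is the cathode; the cell reaction moves Pb²⁺ from high to low concentration with n = 2.
Q = [Pb²⁺]_dilute/[Pb²⁺]_conc = 3.3 × 10^-5/0.01 = 0.00330.
E = 0 − (0.0592/2) log Q = −(0.0592/2)(-2.481) = 0.0734 V.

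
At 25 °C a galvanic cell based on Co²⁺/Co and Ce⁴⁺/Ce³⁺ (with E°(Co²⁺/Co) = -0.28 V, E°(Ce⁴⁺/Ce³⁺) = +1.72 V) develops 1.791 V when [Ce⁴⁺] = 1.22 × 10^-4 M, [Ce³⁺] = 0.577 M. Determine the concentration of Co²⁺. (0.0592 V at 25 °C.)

From the Nernst equation, log Q = n(E° − E)/0.0592 = 2(2.00 − 1.791)/0.0592 = 7.061, so Q = 1.15 × 10^7.
With Q = [Co²⁺]·[Ce³⁺]^2/[Ce⁴⁺]^2 and the known concentrations, [Co²⁺] in the numerator gives [Co²⁺] = 0.51 M.

0.51 M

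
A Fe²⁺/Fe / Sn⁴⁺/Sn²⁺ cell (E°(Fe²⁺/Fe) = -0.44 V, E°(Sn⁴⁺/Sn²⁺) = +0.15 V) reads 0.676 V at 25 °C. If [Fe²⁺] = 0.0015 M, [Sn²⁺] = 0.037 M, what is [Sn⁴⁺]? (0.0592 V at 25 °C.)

From the Nernst equation, log Q = n(E° − E)/0.0592 = 2(0.59 − 0.676)/0.0592 = -2.905, so Q = 0.00124.
With Q = [Fe²⁺]·[Sn²⁺]/[Sn⁴⁺] and the known concentrations, [Sn⁴⁺] in the denominator gives [Sn⁴⁺] = 0.045 M.

0.045 M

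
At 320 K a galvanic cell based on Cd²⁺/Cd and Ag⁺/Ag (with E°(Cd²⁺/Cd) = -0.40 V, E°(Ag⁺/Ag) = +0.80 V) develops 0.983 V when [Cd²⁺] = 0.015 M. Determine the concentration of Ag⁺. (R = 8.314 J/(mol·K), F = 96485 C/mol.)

From the Nernst equation, ln Q = nF(E° − E)/RT = 2×96485×(1.20 − 0.983)/(8.314×320) = 15.739, so Q = 6.85 × 10^6.
With Q = [Cd²⁺]/[Ag⁺]^2 and the known concentrations, [Ag⁺]^2 in the denominator gives [Ag⁺] = 4.7 × 10^-5 M.

4.7 × 10^-5 M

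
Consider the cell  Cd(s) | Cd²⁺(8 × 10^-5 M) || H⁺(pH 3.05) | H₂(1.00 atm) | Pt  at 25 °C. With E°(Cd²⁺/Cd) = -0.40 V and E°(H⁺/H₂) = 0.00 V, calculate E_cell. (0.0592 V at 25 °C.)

The hydrogen couple is the cathode, so E°_cell = 0.40 V; n = 2.
[H⁺] = 10^(−3.05) = 8.9 × 10^-4 M, and Q = [Cd²⁺]·P(H₂) / [H⁺]^2 = 101.
E = E° − (0.0592/2) log Q = 0.40 − (0.0592/2)(2.003) = 0.341 V.

0.34 V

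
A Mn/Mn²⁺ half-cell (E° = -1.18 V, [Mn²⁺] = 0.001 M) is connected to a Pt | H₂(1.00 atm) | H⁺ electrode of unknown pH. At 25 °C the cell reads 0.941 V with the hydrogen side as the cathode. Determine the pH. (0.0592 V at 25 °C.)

E°_cell = 1.18 V and n = 2.
log Q = n(E° − E)/0.0592 = 2×(1.18 − 0.941)/0.0592 = 8.074.
With Q = [Mn²⁺]·P(H₂) / [H⁺]^2, solving for [H⁺] gives log[H⁺] = -5.537, so pH = 5.54.

pH = 5.54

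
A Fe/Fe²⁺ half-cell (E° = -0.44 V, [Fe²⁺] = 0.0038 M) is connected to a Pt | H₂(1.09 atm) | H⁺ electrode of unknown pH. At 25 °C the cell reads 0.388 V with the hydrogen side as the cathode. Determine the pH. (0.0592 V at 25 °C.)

pH = 2.07

E°_cell = 0.44 V and n = 2.
log Q = n(E° − E)/0.0592 = 2×(0.44 − 0.388)/0.0592 = 1.757.
With Q = [Fe²⁺]·P(H₂) / [H⁺]^2, solving for [H⁺] gives log[H⁺] = -2.070, so pH = 2.07.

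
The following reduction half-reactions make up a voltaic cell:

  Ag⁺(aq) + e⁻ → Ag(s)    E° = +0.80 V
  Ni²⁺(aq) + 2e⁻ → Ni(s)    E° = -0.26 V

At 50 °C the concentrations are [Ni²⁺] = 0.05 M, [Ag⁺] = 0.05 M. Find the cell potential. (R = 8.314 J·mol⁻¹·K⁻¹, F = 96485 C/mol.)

The Ag⁺/Ag couple has the higher reduction potential and acts as the cathode, so E°_cell = +0.80 − (-0.26) = 1.06 V.
Balancing electrons gives n = 2; the reaction quotient is Q = [Ni²⁺]/[Ag⁺]^2 = 20.0.
E = E° − (RT/nF) ln Q = 1.06 − (8.314×323)/(2×96485) × (2.996) = 1.060 − 0.042 = 1.018 V.

1.02 V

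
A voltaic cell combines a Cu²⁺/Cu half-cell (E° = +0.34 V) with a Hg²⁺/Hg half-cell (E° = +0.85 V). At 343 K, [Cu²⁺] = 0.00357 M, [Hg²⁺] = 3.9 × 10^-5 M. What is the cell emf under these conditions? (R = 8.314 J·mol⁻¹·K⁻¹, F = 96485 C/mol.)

The Hg²⁺/Hg couple has the higher reduction potential and acts as the cathode, so E°_cell = +0.85 − (+0.34) = 0.51 V.
Balancing electrons gives n = 2; the reaction quotient is Q = [Cu²⁺]/[Hg²⁺] = 91.5.
E = E° − (RT/nF) ln Q = 0.51 − (8.314×343)/(2×96485) × (4.517) = 0.510 − 0.067 = 0.443 V.

0.443 V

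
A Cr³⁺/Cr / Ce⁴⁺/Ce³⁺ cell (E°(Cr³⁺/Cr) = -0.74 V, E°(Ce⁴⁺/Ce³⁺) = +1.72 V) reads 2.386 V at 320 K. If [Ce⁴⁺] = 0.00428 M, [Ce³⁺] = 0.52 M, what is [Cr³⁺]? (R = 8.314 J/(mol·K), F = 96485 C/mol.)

From the Nernst equation, ln Q = nF(E° − E)/RT = 3×96485×(2.46 − 2.386)/(8.314×320) = 8.051, so Q = 3140.
With Q = [Cr³⁺]·[Ce³⁺]^3/[Ce⁴⁺]^3 and the known concentrations, [Cr³⁺] in the numerator gives [Cr³⁺] = 0.0017 M.

0.0017 M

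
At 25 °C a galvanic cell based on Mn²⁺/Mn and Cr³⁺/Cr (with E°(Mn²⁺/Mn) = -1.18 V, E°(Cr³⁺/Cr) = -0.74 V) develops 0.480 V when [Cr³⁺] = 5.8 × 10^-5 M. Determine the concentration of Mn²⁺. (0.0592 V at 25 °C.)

From the Nernst equation, log Q = n(E° − E)/0.0592 = 6(0.44 − 0.480)/0.0592 = -4.054, so Q = 8.83 × 10^-5.
With Q = [Mn²⁺]^3/[Cr³⁺]^2 and the known concentrations, [Mn²⁺]^3 in the numerator gives [Mn²⁺] = 6.7 × 10^-5 M.

6.7 × 10^-5 M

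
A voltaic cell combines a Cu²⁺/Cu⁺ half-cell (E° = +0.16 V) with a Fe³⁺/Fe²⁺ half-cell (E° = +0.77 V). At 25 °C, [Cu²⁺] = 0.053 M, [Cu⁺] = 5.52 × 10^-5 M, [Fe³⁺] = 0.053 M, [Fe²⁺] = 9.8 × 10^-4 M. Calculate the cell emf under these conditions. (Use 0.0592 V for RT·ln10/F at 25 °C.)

0.536 V

The Fe³⁺/Fe²⁺ couple has the higher reduction potential and acts as the cathode, so E°_cell = +0.77 − (+0.16) = 0.61 V.
Balancing electrons gives n = 1; the reaction quotient is Q = [Cu²⁺]·[Fe²⁺]/([Cu⁺]·[Fe³⁺]) = 17.8.
At 25 °C, E = E° − (0.0592/n) log Q = 0.61 − (0.0592/1)(1.249) = 0.610 − 0.074 = 0.536 V.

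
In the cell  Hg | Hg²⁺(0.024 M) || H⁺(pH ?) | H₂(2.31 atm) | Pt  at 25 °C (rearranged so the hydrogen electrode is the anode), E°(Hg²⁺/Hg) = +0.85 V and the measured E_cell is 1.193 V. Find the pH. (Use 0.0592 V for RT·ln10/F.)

pH = 6.42

E°_cell = 0.85 V and n = 2.
log Q = n(E° − E)/0.0592 = 2×(0.85 − 1.193)/0.0592 = -11.588.
With Q = [H⁺]^2 / ([Hg²⁺]·P(H₂)), solving for [H⁺] gives log[H⁺] = -6.422, so pH = 6.42.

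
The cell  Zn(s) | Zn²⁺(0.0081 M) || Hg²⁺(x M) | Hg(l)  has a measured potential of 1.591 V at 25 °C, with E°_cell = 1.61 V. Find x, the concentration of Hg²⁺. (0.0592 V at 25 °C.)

From the Nernst equation, log Q = n(E° − E)/0.0592 = 2(1.61 − 1.591)/0.0592 = 0.642, so Q = 4.38.
With Q = [Zn²⁺]/[Hg²⁺] and the known concentrations, [Hg²⁺] in the denominator gives [Hg²⁺] = 0.0018 M.

0.0018 M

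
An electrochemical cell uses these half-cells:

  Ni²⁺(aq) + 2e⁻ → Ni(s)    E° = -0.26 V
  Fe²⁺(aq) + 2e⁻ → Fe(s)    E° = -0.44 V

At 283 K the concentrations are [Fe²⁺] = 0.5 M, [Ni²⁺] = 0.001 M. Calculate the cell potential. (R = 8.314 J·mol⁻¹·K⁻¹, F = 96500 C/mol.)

0.104 V

The Ni²⁺/Ni couple has the higher reduction potential and acts as the cathode, so E°_cell = -0.26 − (-0.44) = 0.18 V.
Balancing electrons gives n = 2; the reaction quotient is Q = [Fe²⁺]/[Ni²⁺] = 500.
E = E° − (RT/nF) ln Q = 0.18 − (8.314×283)/(2×96500) × (6.215) = 0.180 − 0.076 = 0.104 V.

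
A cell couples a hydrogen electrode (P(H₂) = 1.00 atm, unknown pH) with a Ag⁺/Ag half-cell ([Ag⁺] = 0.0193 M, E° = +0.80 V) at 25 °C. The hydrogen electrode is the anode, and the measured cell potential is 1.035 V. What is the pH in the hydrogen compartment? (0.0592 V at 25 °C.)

pH = 5.68

E°_cell = 0.80 V and n = 2.
log Q = n(E° − E)/0.0592 = 2×(0.80 − 1.035)/0.0592 = -7.939.
With Q = [H⁺]^2 / ([Ag⁺]^2·P(H₂)), solving for [H⁺] gives log[H⁺] = -5.684, so pH = 5.68.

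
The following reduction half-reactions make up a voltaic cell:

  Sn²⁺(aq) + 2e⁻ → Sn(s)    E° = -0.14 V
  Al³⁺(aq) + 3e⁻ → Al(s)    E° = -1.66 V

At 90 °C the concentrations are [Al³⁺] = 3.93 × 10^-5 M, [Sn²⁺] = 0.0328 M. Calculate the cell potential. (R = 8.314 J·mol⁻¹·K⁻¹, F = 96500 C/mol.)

The Sn²⁺/Sn couple has the higher reduction potential and acts as the cathode, so E°_cell = -0.14 − (-1.66) = 1.52 V.
Balancing electrons gives n = 6; the reaction quotient is Q = [Al³⁺]^2/[Sn²⁺]^3 = 4.38 × 10^-5.
E = E° − (RT/nF) ln Q = 1.52 − (8.314×363)/(6×96500) × (-10.037) = 1.520 + 0.052 = 1.572 V.

1.57 V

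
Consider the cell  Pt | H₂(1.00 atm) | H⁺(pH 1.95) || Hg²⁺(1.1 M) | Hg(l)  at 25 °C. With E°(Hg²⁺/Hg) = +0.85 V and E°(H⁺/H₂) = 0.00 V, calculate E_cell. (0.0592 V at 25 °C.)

The Hg²⁺/Hg couple is the cathode, so E°_cell = 0.85 V; n = 2.
[H⁺] = 10^(−1.95) = 0.011 M, and Q = [H⁺]^2 / ([Hg²⁺]·P(H₂)) = 1.14 × 10^-4.
E = E° − (0.0592/2) log Q = 0.85 − (0.0592/2)(-3.941) = 0.967 V.

0.97 V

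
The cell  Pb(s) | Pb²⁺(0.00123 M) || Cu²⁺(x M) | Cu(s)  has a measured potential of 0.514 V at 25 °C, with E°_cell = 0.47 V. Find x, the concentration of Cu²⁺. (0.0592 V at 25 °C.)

From the Nernst equation, log Q = n(E° − E)/0.0592 = 2(0.47 − 0.514)/0.0592 = -1.486, so Q = 0.0326.
With Q = [Pb²⁺]/[Cu²⁺] and the known concentrations, [Cu²⁺] in the denominator gives [Cu²⁺] = 0.038 M.

0.038 M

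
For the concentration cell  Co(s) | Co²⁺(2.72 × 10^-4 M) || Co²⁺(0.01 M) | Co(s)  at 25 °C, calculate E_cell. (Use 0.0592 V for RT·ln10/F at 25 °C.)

0.046 V

Both half-cells are Co²⁺/Co, so E°_cell = 0. The concentrated side is the cathode; the cell reaction moves Co²⁺ from high to low concentration with n = 2.
Q = [Co²⁺]_dilute/[Co²⁺]_conc = 2.72 × 10^-4/0.01 = 0.0272.
E = 0 − (0.0592/2) log Q = −(0.0592/2)(-1.565) = 0.0463 V.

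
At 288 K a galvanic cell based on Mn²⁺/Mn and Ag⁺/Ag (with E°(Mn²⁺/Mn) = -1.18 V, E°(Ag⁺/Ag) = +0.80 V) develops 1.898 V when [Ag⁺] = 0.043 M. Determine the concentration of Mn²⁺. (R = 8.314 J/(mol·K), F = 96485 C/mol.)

1.4 M

From the Nernst equation, ln Q = nF(E° − E)/RT = 2×96485×(1.98 − 1.898)/(8.314×288) = 6.608, so Q = 741.
With Q = [Mn²⁺]/[Ag⁺]^2 and the known concentrations, [Mn²⁺] in the numerator gives [Mn²⁺] = 1.4 M.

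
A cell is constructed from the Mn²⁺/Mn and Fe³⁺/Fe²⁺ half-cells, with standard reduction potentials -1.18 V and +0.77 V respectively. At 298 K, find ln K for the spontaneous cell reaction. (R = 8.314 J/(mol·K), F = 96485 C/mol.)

ln K = 151.9

E°_cell = +0.77 − (-1.18) = 1.95 V, with n = 2 electrons transferred.
At equilibrium E = 0, so the Nernst equation gives ln K = nFE°/RT = (2)(96485)(1.95)/((8.314)(298)) = 151.88.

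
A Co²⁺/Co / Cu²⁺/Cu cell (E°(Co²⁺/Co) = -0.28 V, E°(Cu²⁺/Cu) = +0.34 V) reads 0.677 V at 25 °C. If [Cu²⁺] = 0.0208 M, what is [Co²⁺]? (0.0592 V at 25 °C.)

2.5 × 10^-4 M

From the Nernst equation, log Q = n(E° − E)/0.0592 = 2(0.62 − 0.677)/0.0592 = -1.926, so Q = 0.0119.
With Q = [Co²⁺]/[Cu²⁺] and the known concentrations, [Co²⁺] in the numerator gives [Co²⁺] = 2.5 × 10^-4 M.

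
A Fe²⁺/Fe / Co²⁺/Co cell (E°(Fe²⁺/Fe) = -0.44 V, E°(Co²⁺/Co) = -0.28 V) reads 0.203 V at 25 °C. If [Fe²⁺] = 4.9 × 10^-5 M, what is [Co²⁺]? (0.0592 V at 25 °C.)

0.0014 M

From the Nernst equation, log Q = n(E° − E)/0.0592 = 2(0.16 − 0.203)/0.0592 = -1.453, so Q = 0.0353.
With Q = [Fe²⁺]/[Co²⁺] and the known concentrations, [Co²⁺] in the denominator gives [Co²⁺] = 0.0014 M.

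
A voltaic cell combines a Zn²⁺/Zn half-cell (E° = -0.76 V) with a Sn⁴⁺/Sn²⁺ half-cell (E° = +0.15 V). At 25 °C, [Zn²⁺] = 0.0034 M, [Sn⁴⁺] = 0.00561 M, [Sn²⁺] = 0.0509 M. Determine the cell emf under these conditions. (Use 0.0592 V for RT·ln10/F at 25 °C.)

0.955 V

The Sn⁴⁺/Sn²⁺ couple has the higher reduction potential and acts as the cathode, so E°_cell = +0.15 − (-0.76) = 0.91 V.
Balancing electrons gives n = 2; the reaction quotient is Q = [Zn²⁺]·[Sn²⁺]/[Sn⁴⁺] = 0.0308.
At 25 °C, E = E° − (0.0592/n) log Q = 0.91 − (0.0592/2)(-1.511) = 0.910 + 0.045 = 0.955 V.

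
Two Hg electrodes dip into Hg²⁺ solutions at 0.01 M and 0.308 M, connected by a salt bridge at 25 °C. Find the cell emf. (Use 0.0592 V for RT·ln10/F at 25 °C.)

Both half-cells are Hg²⁺/Hg, so E°_cell = 0. The concentrated side is the cathode; the cell reaction moves Hg²⁺ from high to low concentration with n = 2.
Q = [Hg²⁺]_dilute/[Hg²⁺]_conc = 0.01/0.308 = 0.0325.
E = 0 − (0.0592/2) log Q = −(0.0592/2)(-1.489) = 0.0441 V.

0.044 V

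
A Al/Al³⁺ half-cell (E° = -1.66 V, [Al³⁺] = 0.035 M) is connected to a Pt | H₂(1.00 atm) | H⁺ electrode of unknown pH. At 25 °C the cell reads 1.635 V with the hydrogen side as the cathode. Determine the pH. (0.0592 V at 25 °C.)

pH = 0.91

E°_cell = 1.66 V and n = 6.
log Q = n(E° − E)/0.0592 = 6×(1.66 − 1.635)/0.0592 = 2.534.
With Q = [Al³⁺]^2·P(H₂)^3 / [H⁺]^6, solving for [H⁺] gives log[H⁺] = -0.908, so pH = 0.91.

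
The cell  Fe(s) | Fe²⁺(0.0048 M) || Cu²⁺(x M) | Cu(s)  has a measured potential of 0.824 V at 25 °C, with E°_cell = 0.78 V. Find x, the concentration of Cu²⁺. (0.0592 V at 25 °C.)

0.15 M

From the Nernst equation, log Q = n(E° − E)/0.0592 = 2(0.78 − 0.824)/0.0592 = -1.486, so Q = 0.0326.
With Q = [Fe²⁺]/[Cu²⁺] and the known concentrations, [Cu²⁺] in the denominator gives [Cu²⁺] = 0.15 M.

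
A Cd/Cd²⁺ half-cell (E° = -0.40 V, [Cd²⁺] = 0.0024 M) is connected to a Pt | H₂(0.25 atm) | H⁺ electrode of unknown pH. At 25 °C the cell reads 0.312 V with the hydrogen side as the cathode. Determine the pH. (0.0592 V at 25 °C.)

pH = 3.10

E°_cell = 0.40 V and n = 2.
log Q = n(E° − E)/0.0592 = 2×(0.40 − 0.312)/0.0592 = 2.973.
With Q = [Cd²⁺]·P(H₂) / [H⁺]^2, solving for [H⁺] gives log[H⁺] = -3.097, so pH = 3.10.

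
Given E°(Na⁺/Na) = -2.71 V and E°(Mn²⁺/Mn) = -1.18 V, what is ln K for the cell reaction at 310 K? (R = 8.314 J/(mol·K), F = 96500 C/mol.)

ln K = 114.6

E°_cell = -1.18 − (-2.71) = 1.53 V, with n = 2 electrons transferred.
At equilibrium E = 0, so the Nernst equation gives ln K = nFE°/RT = (2)(96500)(1.53)/((8.314)(310)) = 114.57.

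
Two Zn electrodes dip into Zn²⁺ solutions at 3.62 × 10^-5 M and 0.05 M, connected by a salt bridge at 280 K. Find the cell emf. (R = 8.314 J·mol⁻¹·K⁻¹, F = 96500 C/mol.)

Both half-cells are Zn²⁺/Zn, so E°_cell = 0. The concentrated side is the cathode; the cell reaction moves Zn²⁺ from high to low concentration with n = 2.
Q = [Zn²⁺]_dilute/[Zn²⁺]_conc = 3.62 × 10^-5/0.05 = 7.24 × 10^-4.
E = 0 − (RT/nF) ln Q = −((8.314×280)/(2×96500))(-7.231) = 0.0872 V.

0.087 V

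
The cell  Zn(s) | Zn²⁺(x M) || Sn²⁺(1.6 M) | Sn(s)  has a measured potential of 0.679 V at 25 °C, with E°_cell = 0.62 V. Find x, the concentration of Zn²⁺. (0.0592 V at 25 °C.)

From the Nernst equation, log Q = n(E° − E)/0.0592 = 2(0.62 − 0.679)/0.0592 = -1.993, so Q = 0.0102.
With Q = [Zn²⁺]/[Sn²⁺] and the known concentrations, [Zn²⁺] in the numerator gives [Zn²⁺] = 0.016 M.

0.016 M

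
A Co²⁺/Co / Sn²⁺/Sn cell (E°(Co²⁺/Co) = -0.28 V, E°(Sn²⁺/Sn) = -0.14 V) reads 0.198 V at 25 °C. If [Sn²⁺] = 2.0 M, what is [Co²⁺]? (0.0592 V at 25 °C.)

From the Nernst equation, log Q = n(E° − E)/0.0592 = 2(0.14 − 0.198)/0.0592 = -1.959, so Q = 0.0110.
With Q = [Co²⁺]/[Sn²⁺] and the known concentrations, [Co²⁺] in the numerator gives [Co²⁺] = 0.022 M.

0.022 M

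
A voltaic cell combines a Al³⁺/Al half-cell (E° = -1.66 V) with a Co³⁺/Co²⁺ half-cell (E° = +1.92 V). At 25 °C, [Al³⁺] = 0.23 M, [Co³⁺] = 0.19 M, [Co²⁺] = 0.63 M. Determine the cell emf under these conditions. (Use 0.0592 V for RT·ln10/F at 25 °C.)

The Co³⁺/Co²⁺ couple has the higher reduction potential and acts as the cathode, so E°_cell = +1.92 − (-1.66) = 3.58 V.
Balancing electrons gives n = 3; the reaction quotient is Q = [Al³⁺]·[Co²⁺]^3/[Co³⁺]^3 = 8.38.
At 25 °C, E = E° − (0.0592/n) log Q = 3.58 − (0.0592/3)(0.923) = 3.580 − 0.018 = 3.562 V.

3.56 V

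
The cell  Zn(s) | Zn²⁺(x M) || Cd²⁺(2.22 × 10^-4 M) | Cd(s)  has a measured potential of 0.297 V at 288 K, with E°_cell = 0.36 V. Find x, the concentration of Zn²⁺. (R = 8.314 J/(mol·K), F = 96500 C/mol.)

From the Nernst equation, ln Q = nF(E° − E)/RT = 2×96500×(0.36 − 0.297)/(8.314×288) = 5.078, so Q = 160.
With Q = [Zn²⁺]/[Cd²⁺] and the known concentrations, [Zn²⁺] in the numerator gives [Zn²⁺] = 0.036 M.

0.036 M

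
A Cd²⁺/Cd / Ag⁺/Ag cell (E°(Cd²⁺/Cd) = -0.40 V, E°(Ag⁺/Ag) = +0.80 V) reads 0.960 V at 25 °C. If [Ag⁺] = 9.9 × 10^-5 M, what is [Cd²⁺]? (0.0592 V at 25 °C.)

From the Nernst equation, log Q = n(E° − E)/0.0592 = 2(1.20 − 0.960)/0.0592 = 8.108, so Q = 1.28 × 10^8.
With Q = [Cd²⁺]/[Ag⁺]^2 and the known concentrations, [Cd²⁺] in the numerator gives [Cd²⁺] = 1.3 M.

1.3 M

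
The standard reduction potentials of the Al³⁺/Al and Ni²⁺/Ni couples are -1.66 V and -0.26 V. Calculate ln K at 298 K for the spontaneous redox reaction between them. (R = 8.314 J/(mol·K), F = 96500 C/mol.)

E°_cell = -0.26 − (-1.66) = 1.40 V, with n = 6 electrons transferred.
At equilibrium E = 0, so the Nernst equation gives ln K = nFE°/RT = (6)(96500)(1.40)/((8.314)(298)) = 327.18.

ln K = 327.2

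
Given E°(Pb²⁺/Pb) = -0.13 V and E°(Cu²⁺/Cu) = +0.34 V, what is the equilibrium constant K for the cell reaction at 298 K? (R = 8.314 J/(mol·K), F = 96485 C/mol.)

7.9 × 10^15

E°_cell = +0.34 − (-0.13) = 0.47 V, with n = 2 electrons transferred.
At equilibrium E = 0, so the Nernst equation gives ln K = nFE°/RT = (2)(96485)(0.47)/((8.314)(298)) = 36.61.
K = e^36.61 = 7.9 × 10^15.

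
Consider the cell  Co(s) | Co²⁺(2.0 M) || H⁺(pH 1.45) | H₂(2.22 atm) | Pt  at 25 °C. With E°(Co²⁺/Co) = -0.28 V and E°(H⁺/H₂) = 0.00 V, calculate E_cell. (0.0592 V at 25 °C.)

0.18 V

The hydrogen couple is the cathode, so E°_cell = 0.28 V; n = 2.
[H⁺] = 10^(−1.45) = 0.035 M, and Q = [Co²⁺]·P(H₂) / [H⁺]^2 = 3530.
E = E° − (0.0592/2) log Q = 0.28 − (0.0592/2)(3.547) = 0.175 V.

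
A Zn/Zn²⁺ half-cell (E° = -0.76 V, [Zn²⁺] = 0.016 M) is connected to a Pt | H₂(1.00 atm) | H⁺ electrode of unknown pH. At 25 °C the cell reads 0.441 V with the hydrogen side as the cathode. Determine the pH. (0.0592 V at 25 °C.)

E°_cell = 0.76 V and n = 2.
log Q = n(E° − E)/0.0592 = 2×(0.76 − 0.441)/0.0592 = 10.777.
With Q = [Zn²⁺]·P(H₂) / [H⁺]^2, solving for [H⁺] gives log[H⁺] = -6.286, so pH = 6.29.

pH = 6.29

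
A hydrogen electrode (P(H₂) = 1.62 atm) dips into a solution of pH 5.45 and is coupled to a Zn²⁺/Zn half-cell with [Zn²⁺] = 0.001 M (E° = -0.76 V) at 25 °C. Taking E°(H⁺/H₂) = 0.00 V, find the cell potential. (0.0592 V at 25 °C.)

0.52 V

The hydrogen couple is the cathode, so E°_cell = 0.76 V; n = 2.
[H⁺] = 10^(−5.45) = 3.5 × 10^-6 M, and Q = [Zn²⁺]·P(H₂) / [H⁺]^2 = 1.29 × 10^8.
E = E° − (0.0592/2) log Q = 0.76 − (0.0592/2)(8.110) = 0.520 V.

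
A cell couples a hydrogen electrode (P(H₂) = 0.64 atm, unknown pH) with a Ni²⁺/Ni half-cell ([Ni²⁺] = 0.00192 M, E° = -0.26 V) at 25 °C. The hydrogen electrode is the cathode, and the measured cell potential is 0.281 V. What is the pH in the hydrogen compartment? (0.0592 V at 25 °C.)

pH = 1.10

E°_cell = 0.26 V and n = 2.
log Q = n(E° − E)/0.0592 = 2×(0.26 − 0.281)/0.0592 = -0.709.
With Q = [Ni²⁺]·P(H₂) / [H⁺]^2, solving for [H⁺] gives log[H⁺] = -1.101, so pH = 1.10.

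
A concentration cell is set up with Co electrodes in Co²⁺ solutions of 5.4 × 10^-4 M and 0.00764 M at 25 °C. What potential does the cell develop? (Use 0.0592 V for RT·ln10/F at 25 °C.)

Both half-cells are Co²⁺/Co, so E°_cell = 0. The concentrated side is the cathode; the cell reaction moves Co²⁺ from high to low concentration with n = 2.
Q = [Co²⁺]_dilute/[Co²⁺]_conc = 5.4 × 10^-4/0.00764 = 0.0707.
E = 0 − (0.0592/2) log Q = −(0.0592/2)(-1.151) = 0.0341 V.

0.034 V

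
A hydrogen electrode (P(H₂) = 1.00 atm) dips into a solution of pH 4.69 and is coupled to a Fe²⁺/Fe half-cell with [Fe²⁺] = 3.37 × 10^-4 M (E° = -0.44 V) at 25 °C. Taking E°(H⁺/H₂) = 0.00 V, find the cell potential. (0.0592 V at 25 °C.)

The hydrogen couple is the cathode, so E°_cell = 0.44 V; n = 2.
[H⁺] = 10^(−4.69) = 2 × 10^-5 M, and Q = [Fe²⁺]·P(H₂) / [H⁺]^2 = 8.08 × 10^5.
E = E° − (0.0592/2) log Q = 0.44 − (0.0592/2)(5.908) = 0.265 V.

0.27 V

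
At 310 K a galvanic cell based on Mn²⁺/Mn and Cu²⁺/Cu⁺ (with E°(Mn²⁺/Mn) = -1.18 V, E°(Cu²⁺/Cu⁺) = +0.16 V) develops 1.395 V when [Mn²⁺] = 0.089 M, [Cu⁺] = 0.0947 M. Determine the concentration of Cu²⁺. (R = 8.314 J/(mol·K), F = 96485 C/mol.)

0.22 M

From the Nernst equation, ln Q = nF(E° − E)/RT = 2×96485×(1.34 − 1.395)/(8.314×310) = -4.118, so Q = 0.0163.
With Q = [Mn²⁺]·[Cu⁺]^2/[Cu²⁺]^2 and the known concentrations, [Cu²⁺]^2 in the denominator gives [Cu²⁺] = 0.22 M.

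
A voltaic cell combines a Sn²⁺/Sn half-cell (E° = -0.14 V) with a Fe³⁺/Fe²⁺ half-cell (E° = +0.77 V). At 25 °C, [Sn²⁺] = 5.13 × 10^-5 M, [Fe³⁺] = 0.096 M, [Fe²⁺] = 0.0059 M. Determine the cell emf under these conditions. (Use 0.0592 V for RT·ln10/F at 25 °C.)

The Fe³⁺/Fe²⁺ couple has the higher reduction potential and acts as the cathode, so E°_cell = +0.77 − (-0.14) = 0.91 V.
Balancing electrons gives n = 2; the reaction quotient is Q = [Sn²⁺]·[Fe²⁺]^2/[Fe³⁺]^2 = 1.94 × 10^-7.
At 25 °C, E = E° − (0.0592/n) log Q = 0.91 − (0.0592/2)(-6.713) = 0.910 + 0.199 = 1.109 V.

1.11 V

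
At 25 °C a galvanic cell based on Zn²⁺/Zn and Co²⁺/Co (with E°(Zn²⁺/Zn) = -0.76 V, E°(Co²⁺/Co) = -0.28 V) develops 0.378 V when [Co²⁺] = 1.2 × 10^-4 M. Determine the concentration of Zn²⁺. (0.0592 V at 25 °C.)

From the Nernst equation, log Q = n(E° − E)/0.0592 = 2(0.48 − 0.378)/0.0592 = 3.446, so Q = 2790.
With Q = [Zn²⁺]/[Co²⁺] and the known concentrations, [Zn²⁺] in the numerator gives [Zn²⁺] = 0.34 M.

0.34 M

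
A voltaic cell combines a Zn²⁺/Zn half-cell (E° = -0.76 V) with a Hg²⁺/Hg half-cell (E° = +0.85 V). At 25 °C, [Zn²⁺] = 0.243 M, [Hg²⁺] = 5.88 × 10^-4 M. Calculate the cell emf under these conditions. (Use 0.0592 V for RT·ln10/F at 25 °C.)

1.53 V

The Hg²⁺/Hg couple has the higher reduction potential and acts as the cathode, so E°_cell = +0.85 − (-0.76) = 1.61 V.
Balancing electrons gives n = 2; the reaction quotient is Q = [Zn²⁺]/[Hg²⁺] = 413.
At 25 °C, E = E° − (0.0592/n) log Q = 1.61 − (0.0592/2)(2.616) = 1.610 − 0.077 = 1.533 V.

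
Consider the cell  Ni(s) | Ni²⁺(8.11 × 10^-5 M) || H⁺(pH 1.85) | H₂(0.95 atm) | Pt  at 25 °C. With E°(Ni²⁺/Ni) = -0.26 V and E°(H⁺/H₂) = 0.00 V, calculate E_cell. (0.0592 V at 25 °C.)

The hydrogen couple is the cathode, so E°_cell = 0.26 V; n = 2.
[H⁺] = 10^(−1.85) = 0.014 M, and Q = [Ni²⁺]·P(H₂) / [H⁺]^2 = 0.386.
E = E° − (0.0592/2) log Q = 0.26 − (0.0592/2)(-0.413) = 0.272 V.

0.27 V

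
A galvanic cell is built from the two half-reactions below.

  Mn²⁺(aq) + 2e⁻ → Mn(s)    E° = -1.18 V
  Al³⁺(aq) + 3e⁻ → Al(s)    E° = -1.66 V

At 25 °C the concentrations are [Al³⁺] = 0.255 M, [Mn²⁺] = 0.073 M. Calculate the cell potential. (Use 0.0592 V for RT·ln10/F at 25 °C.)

0.458 V

The Mn²⁺/Mn couple has the higher reduction potential and acts as the cathode, so E°_cell = -1.18 − (-1.66) = 0.48 V.
Balancing electrons gives n = 6; the reaction quotient is Q = [Al³⁺]^2/[Mn²⁺]^3 = 167.
At 25 °C, E = E° − (0.0592/n) log Q = 0.48 − (0.0592/6)(2.223) = 0.480 − 0.022 = 0.458 V.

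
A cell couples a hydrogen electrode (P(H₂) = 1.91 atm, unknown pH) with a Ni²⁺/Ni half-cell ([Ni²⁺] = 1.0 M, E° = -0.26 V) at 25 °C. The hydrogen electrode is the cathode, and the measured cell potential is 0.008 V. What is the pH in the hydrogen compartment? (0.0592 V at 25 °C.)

pH = 4.12

E°_cell = 0.26 V and n = 2.
log Q = n(E° − E)/0.0592 = 2×(0.26 − 0.008)/0.0592 = 8.514.
With Q = [Ni²⁺]·P(H₂) / [H⁺]^2, solving for [H⁺] gives log[H⁺] = -4.116, so pH = 4.12.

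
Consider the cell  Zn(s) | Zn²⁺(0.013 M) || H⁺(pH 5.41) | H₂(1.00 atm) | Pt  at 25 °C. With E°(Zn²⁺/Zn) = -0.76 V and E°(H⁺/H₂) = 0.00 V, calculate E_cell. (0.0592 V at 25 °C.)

0.50 V

The hydrogen couple is the cathode, so E°_cell = 0.76 V; n = 2.
[H⁺] = 10^(−5.41) = 3.9 × 10^-6 M, and Q = [Zn²⁺]·P(H₂) / [H⁺]^2 = 8.59 × 10^8.
E = E° − (0.0592/2) log Q = 0.76 − (0.0592/2)(8.934) = 0.496 V.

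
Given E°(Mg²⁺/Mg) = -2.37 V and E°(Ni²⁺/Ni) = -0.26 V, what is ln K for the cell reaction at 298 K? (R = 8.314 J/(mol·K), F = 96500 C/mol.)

E°_cell = -0.26 − (-2.37) = 2.11 V, with n = 2 electrons transferred.
At equilibrium E = 0, so the Nernst equation gives ln K = nFE°/RT = (2)(96500)(2.11)/((8.314)(298)) = 164.37.

ln K = 164.4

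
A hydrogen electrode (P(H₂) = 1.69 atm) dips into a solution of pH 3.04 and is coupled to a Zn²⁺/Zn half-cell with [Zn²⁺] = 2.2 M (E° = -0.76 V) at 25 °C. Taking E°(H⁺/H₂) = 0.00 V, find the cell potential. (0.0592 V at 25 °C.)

0.56 V

The hydrogen couple is the cathode, so E°_cell = 0.76 V; n = 2.
[H⁺] = 10^(−3.04) = 9.1 × 10^-4 M, and Q = [Zn²⁺]·P(H₂) / [H⁺]^2 = 4.47 × 10^6.
E = E° − (0.0592/2) log Q = 0.76 − (0.0592/2)(6.650) = 0.563 V.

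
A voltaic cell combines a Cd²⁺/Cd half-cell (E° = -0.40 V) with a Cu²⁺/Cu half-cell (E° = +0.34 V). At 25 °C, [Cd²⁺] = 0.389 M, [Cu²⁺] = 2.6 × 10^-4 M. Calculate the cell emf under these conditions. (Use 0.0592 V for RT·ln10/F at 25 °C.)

0.646 V

The Cu²⁺/Cu couple has the higher reduction potential and acts as the cathode, so E°_cell = +0.34 − (-0.40) = 0.74 V.
Balancing electrons gives n = 2; the reaction quotient is Q = [Cd²⁺]/[Cu²⁺] = 1500.
At 25 °C, E = E° − (0.0592/n) log Q = 0.74 − (0.0592/2)(3.175) = 0.740 − 0.094 = 0.646 V.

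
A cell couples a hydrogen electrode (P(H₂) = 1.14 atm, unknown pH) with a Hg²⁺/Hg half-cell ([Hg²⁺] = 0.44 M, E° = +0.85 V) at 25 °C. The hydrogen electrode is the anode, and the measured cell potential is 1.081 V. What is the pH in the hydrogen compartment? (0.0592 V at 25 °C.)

E°_cell = 0.85 V and n = 2.
log Q = n(E° − E)/0.0592 = 2×(0.85 − 1.081)/0.0592 = -7.804.
With Q = [H⁺]^2 / ([Hg²⁺]·P(H₂)), solving for [H⁺] gives log[H⁺] = -4.052, so pH = 4.05.

pH = 4.05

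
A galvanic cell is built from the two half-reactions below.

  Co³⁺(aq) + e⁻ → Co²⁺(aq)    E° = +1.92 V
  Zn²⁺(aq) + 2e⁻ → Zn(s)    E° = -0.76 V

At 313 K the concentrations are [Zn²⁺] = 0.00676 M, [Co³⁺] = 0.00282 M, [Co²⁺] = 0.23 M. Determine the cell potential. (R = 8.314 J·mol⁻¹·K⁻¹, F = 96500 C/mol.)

The Co³⁺/Co²⁺ couple has the higher reduction potential and acts as the cathode, so E°_cell = +1.92 − (-0.76) = 2.68 V.
Balancing electrons gives n = 2; the reaction quotient is Q = [Zn²⁺]·[Co²⁺]^2/[Co³⁺]^2 = 45.0.
E = E° − (RT/nF) ln Q = 2.68 − (8.314×313)/(2×96500) × (3.806) = 2.680 − 0.051 = 2.629 V.

2.63 V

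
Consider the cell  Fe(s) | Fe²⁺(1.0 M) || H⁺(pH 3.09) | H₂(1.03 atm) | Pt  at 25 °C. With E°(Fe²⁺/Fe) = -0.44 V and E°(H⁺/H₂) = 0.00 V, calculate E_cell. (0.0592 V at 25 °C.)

The hydrogen couple is the cathode, so E°_cell = 0.44 V; n = 2.
[H⁺] = 10^(−3.09) = 8.1 × 10^-4 M, and Q = [Fe²⁺]·P(H₂) / [H⁺]^2 = 1.56 × 10^6.
E = E° − (0.0592/2) log Q = 0.44 − (0.0592/2)(6.193) = 0.257 V.

0.26 V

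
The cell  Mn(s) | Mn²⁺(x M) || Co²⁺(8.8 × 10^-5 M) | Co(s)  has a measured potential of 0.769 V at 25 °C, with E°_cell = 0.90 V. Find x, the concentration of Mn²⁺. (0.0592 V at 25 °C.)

From the Nernst equation, log Q = n(E° − E)/0.0592 = 2(0.90 − 0.769)/0.0592 = 4.426, so Q = 2.66 × 10^4.
With Q = [Mn²⁺]/[Co²⁺] and the known concentrations, [Mn²⁺] in the numerator gives [Mn²⁺] = 2.3 M.

2.3 M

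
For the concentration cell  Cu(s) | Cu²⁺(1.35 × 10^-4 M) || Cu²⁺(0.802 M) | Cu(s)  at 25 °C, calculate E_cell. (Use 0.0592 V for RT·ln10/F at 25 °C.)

Both half-cells are Cu²⁺/Cu, so E°_cell = 0. The concentrated side is the cathode; the cell reaction moves Cu²⁺ from high to low concentration with n = 2.
Q = [Cu²⁺]_dilute/[Cu²⁺]_conc = 1.35 × 10^-4/0.802 = 1.68 × 10^-4.
E = 0 − (0.0592/2) log Q = −(0.0592/2)(-3.774) = 0.1117 V.

0.11 V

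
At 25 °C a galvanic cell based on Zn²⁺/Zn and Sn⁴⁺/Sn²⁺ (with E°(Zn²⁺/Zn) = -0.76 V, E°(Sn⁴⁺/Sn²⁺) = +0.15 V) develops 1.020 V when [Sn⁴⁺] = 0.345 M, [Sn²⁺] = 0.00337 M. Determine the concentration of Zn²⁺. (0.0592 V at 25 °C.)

0.02 M

From the Nernst equation, log Q = n(E° − E)/0.0592 = 2(0.91 − 1.020)/0.0592 = -3.716, so Q = 1.92 × 10^-4.
With Q = [Zn²⁺]·[Sn²⁺]/[Sn⁴⁺] and the known concentrations, [Zn²⁺] in the numerator gives [Zn²⁺] = 0.02 M.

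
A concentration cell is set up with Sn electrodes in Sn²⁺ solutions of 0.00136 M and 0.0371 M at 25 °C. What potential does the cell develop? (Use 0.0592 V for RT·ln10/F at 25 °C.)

Both half-cells are Sn²⁺/Sn, so E°_cell = 0. The concentrated side is the cathode; the cell reaction moves Sn²⁺ from high to low concentration with n = 2.
Q = [Sn²⁺]_dilute/[Sn²⁺]_conc = 0.00136/0.0371 = 0.0367.
E = 0 − (0.0592/2) log Q = −(0.0592/2)(-1.436) = 0.0425 V.

0.043 V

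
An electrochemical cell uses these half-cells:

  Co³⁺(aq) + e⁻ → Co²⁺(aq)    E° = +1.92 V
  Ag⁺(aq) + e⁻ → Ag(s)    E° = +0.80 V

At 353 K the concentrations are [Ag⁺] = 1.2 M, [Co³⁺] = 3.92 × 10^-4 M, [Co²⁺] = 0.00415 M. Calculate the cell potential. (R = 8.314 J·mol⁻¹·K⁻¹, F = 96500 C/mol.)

The Co³⁺/Co²⁺ couple has the higher reduction potential and acts as the cathode, so E°_cell = +1.92 − (+0.80) = 1.12 V.
Balancing electrons gives n = 1; the reaction quotient is Q = [Ag⁺]·[Co²⁺]/[Co³⁺] = 12.7.
E = E° − (RT/nF) ln Q = 1.12 − (8.314×353)/(1×96500) × (2.542) = 1.120 − 0.077 = 1.043 V.

1.04 V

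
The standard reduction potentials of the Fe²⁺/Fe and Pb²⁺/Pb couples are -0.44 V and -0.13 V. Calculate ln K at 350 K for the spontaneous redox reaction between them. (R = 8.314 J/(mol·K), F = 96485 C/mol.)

E°_cell = -0.13 − (-0.44) = 0.31 V, with n = 2 electrons transferred.
At equilibrium E = 0, so the Nernst equation gives ln K = nFE°/RT = (2)(96485)(0.31)/((8.314)(350)) = 20.56.

ln K = 20.6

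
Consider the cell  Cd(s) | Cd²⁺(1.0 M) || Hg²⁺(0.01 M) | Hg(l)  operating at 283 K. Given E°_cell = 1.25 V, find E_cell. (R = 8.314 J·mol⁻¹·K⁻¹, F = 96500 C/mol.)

Balancing electrons gives n = 2; the reaction quotient is Q = [Cd²⁺]/[Hg²⁺] = 100.
E = E° − (RT/nF) ln Q = 1.25 − (8.314×283)/(2×96500) × (4.605) = 1.250 − 0.056 = 1.194 V.

1.19 V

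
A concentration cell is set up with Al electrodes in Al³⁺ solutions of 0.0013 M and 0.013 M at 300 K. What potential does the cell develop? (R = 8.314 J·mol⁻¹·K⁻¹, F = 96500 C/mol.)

0.020 V

Both half-cells are Al³⁺/Al, so E°_cell = 0. The concentrated side is the cathode; the cell reaction moves Al³⁺ from high to low concentration with n = 3.
Q = [Al³⁺]_dilute/[Al³⁺]_conc = 0.0013/0.013 = 0.100.
E = 0 − (RT/nF) ln Q = −((8.314×300)/(3×96500))(-2.303) = 0.0198 V.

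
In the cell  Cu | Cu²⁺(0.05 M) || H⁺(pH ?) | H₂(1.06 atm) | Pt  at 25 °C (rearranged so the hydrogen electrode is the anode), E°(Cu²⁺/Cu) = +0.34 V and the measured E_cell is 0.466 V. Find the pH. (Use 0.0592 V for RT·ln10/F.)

E°_cell = 0.34 V and n = 2.
log Q = n(E° − E)/0.0592 = 2×(0.34 − 0.466)/0.0592 = -4.257.
With Q = [H⁺]^2 / ([Cu²⁺]·P(H₂)), solving for [H⁺] gives log[H⁺] = -2.766, so pH = 2.77.

pH = 2.77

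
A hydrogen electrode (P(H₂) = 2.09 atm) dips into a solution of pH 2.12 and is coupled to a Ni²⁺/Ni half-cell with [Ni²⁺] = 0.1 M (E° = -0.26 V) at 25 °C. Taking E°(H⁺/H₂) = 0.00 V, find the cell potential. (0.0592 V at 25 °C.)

The hydrogen couple is the cathode, so E°_cell = 0.26 V; n = 2.
[H⁺] = 10^(−2.12) = 0.0076 M, and Q = [Ni²⁺]·P(H₂) / [H⁺]^2 = 3630.
E = E° − (0.0592/2) log Q = 0.26 − (0.0592/2)(3.560) = 0.155 V.

0.15 V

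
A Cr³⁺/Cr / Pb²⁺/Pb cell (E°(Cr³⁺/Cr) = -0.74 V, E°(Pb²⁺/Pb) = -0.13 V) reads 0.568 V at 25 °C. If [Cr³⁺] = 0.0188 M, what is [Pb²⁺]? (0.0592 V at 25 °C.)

0.0027 M

From the Nernst equation, log Q = n(E° − E)/0.0592 = 6(0.61 − 0.568)/0.0592 = 4.257, so Q = 1.81 × 10^4.
With Q = [Cr³⁺]^2/[Pb²⁺]^3 and the known concentrations, [Pb²⁺]^3 in the denominator gives [Pb²⁺] = 0.0027 M.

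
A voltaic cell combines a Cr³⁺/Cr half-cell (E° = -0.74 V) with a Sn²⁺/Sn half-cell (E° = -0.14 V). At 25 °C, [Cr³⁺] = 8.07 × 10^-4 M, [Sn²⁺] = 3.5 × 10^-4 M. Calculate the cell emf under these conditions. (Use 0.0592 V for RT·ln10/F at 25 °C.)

The Sn²⁺/Sn couple has the higher reduction potential and acts as the cathode, so E°_cell = -0.14 − (-0.74) = 0.60 V.
Balancing electrons gives n = 6; the reaction quotient is Q = [Cr³⁺]^2/[Sn²⁺]^3 = 1.52 × 10^4.
At 25 °C, E = E° − (0.0592/n) log Q = 0.60 − (0.0592/6)(4.182) = 0.600 − 0.041 = 0.559 V.

0.559 V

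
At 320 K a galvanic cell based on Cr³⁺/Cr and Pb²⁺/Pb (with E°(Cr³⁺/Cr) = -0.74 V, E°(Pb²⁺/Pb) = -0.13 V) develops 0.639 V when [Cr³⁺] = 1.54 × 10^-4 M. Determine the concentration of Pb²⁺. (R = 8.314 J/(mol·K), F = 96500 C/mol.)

From the Nernst equation, ln Q = nF(E° − E)/RT = 6×96500×(0.61 − 0.639)/(8.314×320) = -6.311, so Q = 0.00182.
With Q = [Cr³⁺]^2/[Pb²⁺]^3 and the known concentrations, [Pb²⁺]^3 in the denominator gives [Pb²⁺] = 0.024 M.

0.024 M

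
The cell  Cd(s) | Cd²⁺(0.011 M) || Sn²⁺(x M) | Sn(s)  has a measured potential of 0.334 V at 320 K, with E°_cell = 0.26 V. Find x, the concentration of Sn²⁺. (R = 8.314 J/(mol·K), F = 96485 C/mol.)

2.4 M

From the Nernst equation, ln Q = nF(E° − E)/RT = 2×96485×(0.26 − 0.334)/(8.314×320) = -5.367, so Q = 0.00467.
With Q = [Cd²⁺]/[Sn²⁺] and the known concentrations, [Sn²⁺] in the denominator gives [Sn²⁺] = 2.4 M.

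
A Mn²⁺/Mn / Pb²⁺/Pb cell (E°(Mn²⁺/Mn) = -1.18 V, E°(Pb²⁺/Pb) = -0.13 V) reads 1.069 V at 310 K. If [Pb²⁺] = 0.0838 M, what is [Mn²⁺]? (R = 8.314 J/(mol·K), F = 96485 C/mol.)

0.02 M

From the Nernst equation, ln Q = nF(E° − E)/RT = 2×96485×(1.05 − 1.069)/(8.314×310) = -1.423, so Q = 0.241.
With Q = [Mn²⁺]/[Pb²⁺] and the known concentrations, [Mn²⁺] in the numerator gives [Mn²⁺] = 0.02 M.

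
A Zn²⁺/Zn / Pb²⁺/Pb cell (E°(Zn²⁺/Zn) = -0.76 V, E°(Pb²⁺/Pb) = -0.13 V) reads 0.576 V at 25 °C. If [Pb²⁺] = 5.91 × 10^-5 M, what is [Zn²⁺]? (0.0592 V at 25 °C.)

From the Nernst equation, log Q = n(E° − E)/0.0592 = 2(0.63 − 0.576)/0.0592 = 1.824, so Q = 66.7.
With Q = [Zn²⁺]/[Pb²⁺] and the known concentrations, [Zn²⁺] in the numerator gives [Zn²⁺] = 0.0039 M.

0.0039 M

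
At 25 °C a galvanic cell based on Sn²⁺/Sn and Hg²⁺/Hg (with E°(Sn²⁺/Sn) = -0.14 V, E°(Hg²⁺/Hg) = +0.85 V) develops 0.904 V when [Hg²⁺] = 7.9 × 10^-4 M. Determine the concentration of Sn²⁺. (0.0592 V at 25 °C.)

0.64 M

From the Nernst equation, log Q = n(E° − E)/0.0592 = 2(0.99 − 0.904)/0.0592 = 2.905, so Q = 804.
With Q = [Sn²⁺]/[Hg²⁺] and the known concentrations, [Sn²⁺] in the numerator gives [Sn²⁺] = 0.64 M.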